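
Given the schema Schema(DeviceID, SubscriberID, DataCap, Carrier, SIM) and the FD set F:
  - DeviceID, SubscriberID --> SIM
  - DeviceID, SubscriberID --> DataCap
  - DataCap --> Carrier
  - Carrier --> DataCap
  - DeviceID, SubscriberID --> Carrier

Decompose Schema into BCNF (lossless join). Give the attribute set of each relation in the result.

{Carrier, DataCap}; {DataCap, DeviceID, SIM, SubscriberID}

Candidate key of the original relation: {DeviceID, SubscriberID}.
Within {Carrier, DataCap, DeviceID, SIM, SubscriberID}: {DataCap}⁺ ∩ {Carrier, DataCap, DeviceID, SIM, SubscriberID} = {Carrier, DataCap}, not the whole set, so DataCap --> Carrier violates BCNF; decompose into {Carrier, DataCap} and {DataCap, DeviceID, SIM, SubscriberID}.
{Carrier, DataCap}: every determinant is a superkey — BCNF.
{DataCap, DeviceID, SIM, SubscriberID}: every determinant is a superkey — BCNF.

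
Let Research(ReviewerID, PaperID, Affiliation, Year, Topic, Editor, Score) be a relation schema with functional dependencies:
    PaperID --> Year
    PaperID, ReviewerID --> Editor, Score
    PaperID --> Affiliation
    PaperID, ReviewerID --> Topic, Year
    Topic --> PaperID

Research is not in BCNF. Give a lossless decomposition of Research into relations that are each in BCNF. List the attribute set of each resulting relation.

{Affiliation, PaperID, Year}; {Editor, ReviewerID, Score, Topic}; {PaperID, Topic}

Candidate keys of the original relation: {PaperID, ReviewerID}, {ReviewerID, Topic}.
{Affiliation, Editor, PaperID, ReviewerID, Score, Topic, Year}: {PaperID} determines {Affiliation, PaperID, Year} here but is not a superkey — split on PaperID --> Affiliation, Year, giving {Affiliation, PaperID, Year} and {Editor, PaperID, ReviewerID, Score, Topic}.
{Affiliation, PaperID, Year} is in BCNF.
{Editor, PaperID, ReviewerID, Score, Topic}: {Topic} determines {PaperID, Topic} here but is not a superkey — split on Topic --> PaperID, giving {PaperID, Topic} and {Editor, ReviewerID, Score, Topic}.
{PaperID, Topic} is in BCNF.
{Editor, ReviewerID, Score, Topic} is in BCNF.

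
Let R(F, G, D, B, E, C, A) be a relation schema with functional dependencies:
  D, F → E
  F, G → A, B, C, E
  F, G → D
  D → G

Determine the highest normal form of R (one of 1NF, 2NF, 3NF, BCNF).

3NF

Candidate keys: {D, F}, {F, G}. Prime attributes: {D, F, G}.
D → G: {D}⁺ = {D, G}, which is not all of the attributes, so the left side is not a superkey — BCNF is violated.
Its right-hand attributes {G} are all prime, as are those of every other non-superkey FD — the relation is in 3NF.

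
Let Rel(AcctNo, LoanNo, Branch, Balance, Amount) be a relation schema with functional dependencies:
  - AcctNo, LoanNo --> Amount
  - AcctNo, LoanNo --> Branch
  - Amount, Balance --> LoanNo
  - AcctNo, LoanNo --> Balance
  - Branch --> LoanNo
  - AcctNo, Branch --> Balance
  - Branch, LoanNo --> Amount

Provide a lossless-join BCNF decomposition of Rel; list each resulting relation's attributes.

{AcctNo, Balance, Branch}; {Amount, Balance, LoanNo}; {Amount, Branch}

Candidate keys of the original relation: {AcctNo, Amount, Balance}, {AcctNo, Branch}, {AcctNo, LoanNo}.
In {AcctNo, Amount, Balance, Branch, LoanNo}, {Amount, Balance} is not a superkey ({Amount, Balance}⁺ restricted to this set is {Amount, Balance, LoanNo}), so split on Amount, Balance --> LoanNo into {Amount, Balance, LoanNo} and {AcctNo, Amount, Balance, Branch}.
{Amount, Balance, LoanNo}: every determinant is a superkey — BCNF.
In {AcctNo, Amount, Balance, Branch}, {Branch} is not a superkey ({Branch}⁺ restricted to this set is {Amount, Branch}), so split on Branch --> Amount into {Amount, Branch} and {AcctNo, Balance, Branch}.
{Amount, Branch}: every determinant is a superkey — BCNF.
{AcctNo, Balance, Branch}: every determinant is a superkey — BCNF.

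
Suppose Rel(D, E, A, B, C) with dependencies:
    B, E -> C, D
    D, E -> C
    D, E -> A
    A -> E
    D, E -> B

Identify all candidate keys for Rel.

{A, B}⁺ = {A, B, C, D, E} — all of the relation — so {A, B} is a candidate key.
{A, D}⁺ = {A, B, C, D, E} — all of the relation — so {A, D} is a candidate key.
{B, E}⁺ = {A, B, C, D, E} — all of the relation — so {B, E} is a candidate key.
{D, E}⁺ = {A, B, C, D, E} — all of the relation — so {D, E} is a candidate key.
Any other superkey properly contains one of these, so there are no further candidate keys.

{A, B}, {A, D}, {B, E}, {D, E}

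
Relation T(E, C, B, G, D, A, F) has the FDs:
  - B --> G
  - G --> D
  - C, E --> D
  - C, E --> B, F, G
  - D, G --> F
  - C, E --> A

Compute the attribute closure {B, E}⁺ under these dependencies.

Start with {B, E}.
B --> G applies; add {G} → now {B, E, G}.
G --> D applies; add {D} → now {B, D, E, G}.
D, G --> F applies; add {F} → now {B, D, E, F, G}.
No further FD applies.

{B, D, E, F, G}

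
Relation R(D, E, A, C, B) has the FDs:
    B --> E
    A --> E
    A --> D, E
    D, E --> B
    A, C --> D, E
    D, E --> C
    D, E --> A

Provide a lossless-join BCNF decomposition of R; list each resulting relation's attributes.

Candidate keys of the original relation: {A}, {B, D}, {D, E}.
{A, B, C, D, E}: {B} determines {B, E} here but is not a superkey — split on B --> E, giving {B, E} and {A, B, C, D}.
{B, E}: every determinant is a superkey — BCNF.
{A, B, C, D}: every determinant is a superkey — BCNF.

{A, B, C, D}; {B, E}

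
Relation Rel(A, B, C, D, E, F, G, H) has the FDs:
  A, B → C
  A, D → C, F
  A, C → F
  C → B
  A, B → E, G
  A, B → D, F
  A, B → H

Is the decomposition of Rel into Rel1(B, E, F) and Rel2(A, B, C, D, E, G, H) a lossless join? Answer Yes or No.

No

Rel1 ∩ Rel2 = {B, E}; its closure under F is {B, E}.
The closure covers neither Rel1 nor Rel2 entirely; the join is not lossless.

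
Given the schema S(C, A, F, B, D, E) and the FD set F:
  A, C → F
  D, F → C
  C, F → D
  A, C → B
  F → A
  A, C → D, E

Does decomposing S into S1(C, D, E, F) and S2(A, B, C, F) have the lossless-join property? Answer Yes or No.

The shared attributes are {C, F} and {C, F}⁺ = {A, B, C, D, E, F}.
This includes all of S1, so the common attributes are a superkey of S1 — the join is lossless.

Yes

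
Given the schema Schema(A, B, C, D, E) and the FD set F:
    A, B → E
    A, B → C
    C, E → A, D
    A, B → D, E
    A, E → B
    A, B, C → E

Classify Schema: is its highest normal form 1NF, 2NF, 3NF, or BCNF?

BCNF

Candidate keys: {A, B}, {A, E}, {C, E}. Prime attributes: {A, B, C, E}.
Each dependency's left side is a superkey — BCNF holds.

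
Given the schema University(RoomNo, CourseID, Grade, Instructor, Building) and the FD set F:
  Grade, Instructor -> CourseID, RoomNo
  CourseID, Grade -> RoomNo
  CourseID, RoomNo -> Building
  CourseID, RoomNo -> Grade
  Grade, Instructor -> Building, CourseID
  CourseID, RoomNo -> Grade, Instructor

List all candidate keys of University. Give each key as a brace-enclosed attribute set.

{CourseID, Grade}, {CourseID, RoomNo}, {Grade, Instructor}

{CourseID, Grade} is a candidate key since {CourseID, Grade}⁺ = {Building, CourseID, Grade, Instructor, RoomNo} covers every attribute.
{CourseID, RoomNo} is a candidate key since {CourseID, RoomNo}⁺ = {Building, CourseID, Grade, Instructor, RoomNo} covers every attribute.
{Grade, Instructor} is a candidate key since {Grade, Instructor}⁺ = {Building, CourseID, Grade, Instructor, RoomNo} covers every attribute.
Any other superkey properly contains one of these, so there are no further candidate keys.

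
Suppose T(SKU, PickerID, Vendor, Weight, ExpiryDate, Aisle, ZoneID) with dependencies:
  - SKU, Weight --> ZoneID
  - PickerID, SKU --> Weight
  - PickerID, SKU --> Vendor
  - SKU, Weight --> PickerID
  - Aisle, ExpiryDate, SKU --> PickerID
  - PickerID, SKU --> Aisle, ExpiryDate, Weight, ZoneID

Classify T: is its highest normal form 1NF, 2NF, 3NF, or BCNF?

BCNF

Candidate keys: {Aisle, ExpiryDate, SKU}, {PickerID, SKU}, {SKU, Weight}. Prime attributes: {Aisle, ExpiryDate, PickerID, SKU, Weight}.
Every FD has a superkey on the left, so the relation is in BCNF.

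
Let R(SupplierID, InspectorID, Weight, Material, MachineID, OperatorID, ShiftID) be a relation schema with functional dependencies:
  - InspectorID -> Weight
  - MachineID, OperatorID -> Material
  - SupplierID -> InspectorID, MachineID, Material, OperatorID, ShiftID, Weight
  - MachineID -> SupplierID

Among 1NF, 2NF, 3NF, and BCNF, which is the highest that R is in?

Candidate keys: {MachineID}, {SupplierID}. Prime attributes: {MachineID, SupplierID}.
InspectorID -> Weight breaks BCNF: {InspectorID}⁺ = {InspectorID, Weight}, so {InspectorID} is not a superkey.
InspectorID -> Weight determines the non-prime attribute {Weight} from a non-superkey — 3NF is violated.
All keys have size 1, which rules out partial dependencies — 2NF is satisfied.

2NF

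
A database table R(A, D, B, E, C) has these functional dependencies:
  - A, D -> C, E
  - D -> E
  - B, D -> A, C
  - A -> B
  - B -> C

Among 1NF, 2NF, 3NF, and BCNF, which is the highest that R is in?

1NF

Candidate keys: {A, D}, {B, D}. Prime attributes: {A, B, D}.
D -> E: {D}⁺ = {D, E}, which is not all of the attributes, so the left side is not a superkey — BCNF is violated.
D -> E determines the non-prime attribute {E} from a non-superkey — 3NF is violated.
The proper key subset {A} of {A, D} determines non-prime {C}, so the relation is not even in 2NF.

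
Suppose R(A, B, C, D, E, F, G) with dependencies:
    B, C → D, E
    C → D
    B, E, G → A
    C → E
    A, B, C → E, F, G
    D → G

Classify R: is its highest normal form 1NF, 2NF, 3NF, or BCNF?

Candidate key: {B, C}. Prime attributes: {B, C}.
C → D breaks BCNF: {C}⁺ = {C, D, E, G}, so {C} is not a superkey.
Because {D} is non-prime and the left side of C → D is not a superkey, the relation is not in 3NF.
The proper key subset {C} of {B, C} determines non-prime {D, E, G}, so the relation is not even in 2NF.

1NF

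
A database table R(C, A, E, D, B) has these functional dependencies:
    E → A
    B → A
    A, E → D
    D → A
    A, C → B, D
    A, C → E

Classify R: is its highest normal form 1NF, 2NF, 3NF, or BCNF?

3NF

Candidate keys: {A, C}, {B, C}, {C, D}, {C, E}. Prime attributes: {A, B, C, D, E}.
E → A breaks BCNF: {E}⁺ = {A, D, E}, so {E} is not a superkey.
Its right-hand attributes {A} are all prime, as are those of every other non-superkey FD — the relation is in 3NF.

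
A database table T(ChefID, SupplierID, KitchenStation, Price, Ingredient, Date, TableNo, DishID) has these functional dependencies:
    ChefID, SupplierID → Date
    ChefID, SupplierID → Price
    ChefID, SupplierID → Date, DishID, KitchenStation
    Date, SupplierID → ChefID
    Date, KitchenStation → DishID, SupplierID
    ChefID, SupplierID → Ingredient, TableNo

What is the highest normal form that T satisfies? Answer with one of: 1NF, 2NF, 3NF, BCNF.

Candidate keys: {ChefID, SupplierID}, {Date, KitchenStation}, {Date, SupplierID}. Prime attributes: {ChefID, Date, KitchenStation, SupplierID}.
Each dependency's left side is a superkey — BCNF holds.

BCNF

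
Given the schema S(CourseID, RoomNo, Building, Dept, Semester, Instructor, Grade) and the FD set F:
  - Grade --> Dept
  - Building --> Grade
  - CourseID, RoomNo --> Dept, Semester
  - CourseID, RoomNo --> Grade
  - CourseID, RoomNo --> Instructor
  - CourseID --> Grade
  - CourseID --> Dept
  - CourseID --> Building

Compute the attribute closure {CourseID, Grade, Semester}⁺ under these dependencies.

{Building, CourseID, Dept, Grade, Semester}

Start with {CourseID, Grade, Semester}.
Grade --> Dept applies; add {Dept} → now {CourseID, Dept, Grade, Semester}.
CourseID --> Building applies; add {Building} → now {Building, CourseID, Dept, Grade, Semester}.
No further FD applies.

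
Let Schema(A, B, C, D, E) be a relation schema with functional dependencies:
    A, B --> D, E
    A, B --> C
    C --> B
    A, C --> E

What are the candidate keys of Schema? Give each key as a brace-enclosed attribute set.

{A} never appears on the right of any FD, so every key must include it.
{A, B}⁺ = {A, B, C, D, E}, which is every attribute, so {A, B} is a candidate key.
{A, C}⁺ = {A, B, C, D, E}, which is every attribute, so {A, C} is a candidate key.
These are minimal and exhaustive — every other superkey contains one of them.

{A, B}, {A, C}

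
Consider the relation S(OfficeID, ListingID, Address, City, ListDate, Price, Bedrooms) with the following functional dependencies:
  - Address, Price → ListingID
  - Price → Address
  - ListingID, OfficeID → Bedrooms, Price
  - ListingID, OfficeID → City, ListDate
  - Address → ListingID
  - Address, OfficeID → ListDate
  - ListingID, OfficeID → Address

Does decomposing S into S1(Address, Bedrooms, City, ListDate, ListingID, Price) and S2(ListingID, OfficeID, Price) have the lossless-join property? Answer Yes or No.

The shared attributes are {ListingID, Price} and {ListingID, Price}⁺ = {Address, ListingID, Price}.
The closure covers neither S1 nor S2 entirely; the join is not lossless.

No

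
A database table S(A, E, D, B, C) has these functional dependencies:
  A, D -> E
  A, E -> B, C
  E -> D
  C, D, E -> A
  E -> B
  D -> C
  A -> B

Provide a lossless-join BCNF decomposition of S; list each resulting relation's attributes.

Candidate keys of the original relation: {A, D}, {E}.
{A, B, C, D, E}: {D} determines {C, D} here but is not a superkey — split on D -> C, giving {C, D} and {A, B, D, E}.
{C, D} has no BCNF violation.
{A, B, D, E}: {A} determines {A, B} here but is not a superkey — split on A -> B, giving {A, B} and {A, D, E}.
{A, B} has no BCNF violation.
{A, D, E} has no BCNF violation.

{A, B}; {A, D, E}; {C, D}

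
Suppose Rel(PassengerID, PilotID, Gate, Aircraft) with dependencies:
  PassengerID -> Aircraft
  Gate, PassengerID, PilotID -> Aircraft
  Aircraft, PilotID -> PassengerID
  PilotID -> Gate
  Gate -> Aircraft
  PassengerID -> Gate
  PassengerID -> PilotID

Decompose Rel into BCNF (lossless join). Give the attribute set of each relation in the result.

Candidate keys of the original relation: {PassengerID}, {PilotID}.
{Aircraft, Gate, PassengerID, PilotID}: {Gate} determines {Aircraft, Gate} here but is not a superkey — split on Gate -> Aircraft, giving {Aircraft, Gate} and {Gate, PassengerID, PilotID}.
{Aircraft, Gate}: every determinant is a superkey — BCNF.
{Gate, PassengerID, PilotID}: every determinant is a superkey — BCNF.

{Aircraft, Gate}; {Gate, PassengerID, PilotID}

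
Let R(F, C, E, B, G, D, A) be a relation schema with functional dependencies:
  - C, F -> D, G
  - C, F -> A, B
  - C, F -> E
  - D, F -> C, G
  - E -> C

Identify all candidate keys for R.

No FD produces {F}, so it must be in every candidate key.
Closure of {C, F} is {A, B, C, D, E, F, G}, the whole schema; {C, F} is a candidate key.
Closure of {D, F} is {A, B, C, D, E, F, G}, the whole schema; {D, F} is a candidate key.
Closure of {E, F} is {A, B, C, D, E, F, G}, the whole schema; {E, F} is a candidate key.
No proper subset of any of these is a key, and no other minimal superkey exists.

{C, F}, {D, F}, {E, F}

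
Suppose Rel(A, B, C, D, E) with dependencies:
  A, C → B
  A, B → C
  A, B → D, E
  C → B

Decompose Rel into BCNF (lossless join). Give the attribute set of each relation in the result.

{A, C, D, E}; {B, C}

Candidate keys of the original relation: {A, B}, {A, C}.
Within {A, B, C, D, E}: {C}⁺ ∩ {A, B, C, D, E} = {B, C}, not the whole set, so C → B violates BCNF; decompose into {B, C} and {A, C, D, E}.
{B, C} has no BCNF violation.
{A, C, D, E} has no BCNF violation.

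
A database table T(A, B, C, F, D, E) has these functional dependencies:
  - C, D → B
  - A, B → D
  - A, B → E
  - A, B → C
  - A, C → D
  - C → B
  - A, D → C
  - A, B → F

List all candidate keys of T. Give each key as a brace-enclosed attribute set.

No FD produces {A}, so it must be in every candidate key.
{A, B}⁺ = {A, B, C, D, E, F}, which is every attribute, so {A, B} is a candidate key.
{A, C}⁺ = {A, B, C, D, E, F}, which is every attribute, so {A, C} is a candidate key.
{A, D}⁺ = {A, B, C, D, E, F}, which is every attribute, so {A, D} is a candidate key.
Any other superkey properly contains one of these, so there are no further candidate keys.

{A, B}, {A, C}, {A, D}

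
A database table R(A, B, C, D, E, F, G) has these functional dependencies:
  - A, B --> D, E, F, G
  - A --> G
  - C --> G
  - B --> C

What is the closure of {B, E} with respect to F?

{B, C, E, G}

Start with {B, E}.
B --> C applies; add {C} → now {B, C, E}.
C --> G applies; add {G} → now {B, C, E, G}.
No further FD applies.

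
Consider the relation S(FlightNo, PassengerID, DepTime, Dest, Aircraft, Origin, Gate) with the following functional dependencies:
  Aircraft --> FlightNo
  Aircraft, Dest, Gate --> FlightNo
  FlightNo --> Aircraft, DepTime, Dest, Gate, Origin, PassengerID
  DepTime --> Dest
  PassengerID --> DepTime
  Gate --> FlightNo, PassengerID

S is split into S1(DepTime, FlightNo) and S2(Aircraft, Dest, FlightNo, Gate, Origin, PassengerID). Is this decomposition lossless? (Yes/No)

Common attributes: {FlightNo}; their closure is {Aircraft, DepTime, Dest, FlightNo, Gate, Origin, PassengerID}.
This includes all of S1, so the common attributes are a superkey of S1 — the join is lossless.

Yes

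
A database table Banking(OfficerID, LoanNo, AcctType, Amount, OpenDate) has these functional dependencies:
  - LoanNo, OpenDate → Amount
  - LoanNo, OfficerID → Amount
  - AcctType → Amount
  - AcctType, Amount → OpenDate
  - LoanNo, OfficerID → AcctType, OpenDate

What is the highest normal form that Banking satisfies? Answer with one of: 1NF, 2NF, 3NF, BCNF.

Candidate key: {LoanNo, OfficerID}. Prime attributes: {LoanNo, OfficerID}.
LoanNo, OpenDate → Amount: {LoanNo, OpenDate}⁺ = {Amount, LoanNo, OpenDate}, which is not all of the attributes, so the left side is not a superkey — BCNF is violated.
Because {Amount} is non-prime and the left side of LoanNo, OpenDate → Amount is not a superkey, the relation is not in 3NF.
No proper subset of a key has a non-prime attribute in its closure, so there is no partial dependency; 2NF holds.

2NF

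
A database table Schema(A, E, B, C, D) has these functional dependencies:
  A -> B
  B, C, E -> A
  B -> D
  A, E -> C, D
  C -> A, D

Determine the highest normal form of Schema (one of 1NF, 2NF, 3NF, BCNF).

1NF

Candidate keys: {A, E}, {C, E}. Prime attributes: {A, C, E}.
For A -> B we have {A}⁺ = {A, B, D}; {A} is not a superkey, so BCNF fails.
A -> B has non-prime {B} on the right and a non-superkey on the left, so 3NF fails.
The proper key subset {A} of {A, E} determines non-prime {B, D}, so the relation is not even in 2NF.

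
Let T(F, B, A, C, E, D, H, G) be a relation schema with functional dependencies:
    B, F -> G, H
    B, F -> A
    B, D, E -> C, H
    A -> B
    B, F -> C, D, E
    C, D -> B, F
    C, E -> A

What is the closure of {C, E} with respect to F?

{A, B, C, E}

Start with {C, E}.
C, E -> A applies; add {A} → now {A, C, E}.
A -> B applies; add {B} → now {A, B, C, E}.
No further FD applies.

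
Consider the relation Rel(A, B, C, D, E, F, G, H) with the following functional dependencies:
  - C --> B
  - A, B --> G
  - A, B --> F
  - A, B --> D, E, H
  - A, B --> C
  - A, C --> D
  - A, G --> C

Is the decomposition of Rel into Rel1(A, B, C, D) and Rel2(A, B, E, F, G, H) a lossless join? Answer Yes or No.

Rel1 ∩ Rel2 = {A, B}; its closure under F is {A, B, C, D, E, F, G, H}.
Since Rel1 ⊆ {A, B, C, D, E, F, G, H}, the intersection is a superkey of Rel1; the decomposition is lossless.

Yes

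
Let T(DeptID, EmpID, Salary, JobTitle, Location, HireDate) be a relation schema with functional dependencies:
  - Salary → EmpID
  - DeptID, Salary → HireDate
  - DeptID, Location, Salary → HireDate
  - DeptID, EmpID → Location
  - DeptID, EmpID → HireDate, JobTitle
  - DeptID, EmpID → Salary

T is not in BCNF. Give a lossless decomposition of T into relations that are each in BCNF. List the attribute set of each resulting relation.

{DeptID, HireDate, JobTitle, Location, Salary}; {EmpID, Salary}

Candidate keys of the original relation: {DeptID, EmpID}, {DeptID, Salary}.
{DeptID, EmpID, HireDate, JobTitle, Location, Salary}: {Salary} determines {EmpID, Salary} here but is not a superkey — split on Salary → EmpID, giving {EmpID, Salary} and {DeptID, HireDate, JobTitle, Location, Salary}.
{EmpID, Salary} is in BCNF.
{DeptID, HireDate, JobTitle, Location, Salary} is in BCNF.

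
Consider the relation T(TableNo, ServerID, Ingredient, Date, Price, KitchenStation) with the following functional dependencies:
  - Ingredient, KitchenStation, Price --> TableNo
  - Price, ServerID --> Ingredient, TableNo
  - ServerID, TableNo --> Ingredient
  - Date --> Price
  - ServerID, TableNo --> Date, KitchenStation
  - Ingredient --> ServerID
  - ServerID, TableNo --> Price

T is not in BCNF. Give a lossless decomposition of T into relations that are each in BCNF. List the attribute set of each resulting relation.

Candidate keys of the original relation: {Date, Ingredient}, {Date, ServerID}, {Ingredient, Price}, {Ingredient, TableNo}, {Price, ServerID}, {ServerID, TableNo}.
In {Date, Ingredient, KitchenStation, Price, ServerID, TableNo}, {Date} is not a superkey ({Date}⁺ restricted to this set is {Date, Price}), so split on Date --> Price into {Date, Price} and {Date, Ingredient, KitchenStation, ServerID, TableNo}.
{Date, Price} has no BCNF violation.
In {Date, Ingredient, KitchenStation, ServerID, TableNo}, {Ingredient} is not a superkey ({Ingredient}⁺ restricted to this set is {Ingredient, ServerID}), so split on Ingredient --> ServerID into {Ingredient, ServerID} and {Date, Ingredient, KitchenStation, TableNo}.
{Ingredient, ServerID} has no BCNF violation.
{Date, Ingredient, KitchenStation, TableNo} has no BCNF violation.

{Date, Ingredient, KitchenStation, TableNo}; {Date, Price}; {Ingredient, ServerID}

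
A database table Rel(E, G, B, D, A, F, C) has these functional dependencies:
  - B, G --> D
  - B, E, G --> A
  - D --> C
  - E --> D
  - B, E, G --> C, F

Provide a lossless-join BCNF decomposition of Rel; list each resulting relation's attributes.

{A, B, E, F, G}; {B, D, G}; {C, D}

Candidate key of the original relation: {B, E, G}.
In {A, B, C, D, E, F, G}, {B, G} is not a superkey ({B, G}⁺ restricted to this set is {B, C, D, G}), so split on B, G --> C, D into {B, C, D, G} and {A, B, E, F, G}.
In {B, C, D, G}, {D} is not a superkey ({D}⁺ restricted to this set is {C, D}), so split on D --> C into {C, D} and {B, D, G}.
{C, D}: every determinant is a superkey — BCNF.
{B, D, G}: every determinant is a superkey — BCNF.
{A, B, E, F, G}: every determinant is a superkey — BCNF.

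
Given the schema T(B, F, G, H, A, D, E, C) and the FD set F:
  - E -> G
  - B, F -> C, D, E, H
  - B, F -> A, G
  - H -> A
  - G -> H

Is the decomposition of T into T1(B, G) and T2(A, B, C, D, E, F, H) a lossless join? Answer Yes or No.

No

Common attributes: {B}; their closure is {B}.
Neither T1 nor T2 is contained in that closure, so the decomposition is lossy.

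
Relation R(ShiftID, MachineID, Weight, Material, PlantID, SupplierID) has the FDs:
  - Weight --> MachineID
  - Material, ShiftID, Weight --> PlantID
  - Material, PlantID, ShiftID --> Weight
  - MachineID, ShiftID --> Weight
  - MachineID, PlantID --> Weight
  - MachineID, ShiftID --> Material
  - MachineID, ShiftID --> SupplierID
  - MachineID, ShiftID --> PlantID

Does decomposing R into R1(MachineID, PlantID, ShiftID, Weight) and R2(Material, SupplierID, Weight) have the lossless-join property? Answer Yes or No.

R1 ∩ R2 = {Weight}; its closure under F is {MachineID, Weight}.
R1 ⊄ {MachineID, Weight} and R2 ⊄ {MachineID, Weight}, so the split is lossy.

No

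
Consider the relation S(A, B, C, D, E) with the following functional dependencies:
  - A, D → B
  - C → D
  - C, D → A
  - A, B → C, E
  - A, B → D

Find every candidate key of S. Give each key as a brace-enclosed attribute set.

{A, B}, {A, D}, {C}

{C}⁺ = {A, B, C, D, E}, which is every attribute, so {C} is a candidate key.
{A, B}⁺ = {A, B, C, D, E}, which is every attribute, so {A, B} is a candidate key.
{A, D}⁺ = {A, B, C, D, E}, which is every attribute, so {A, D} is a candidate key.
Any other superkey properly contains one of these, so there are no further candidate keys.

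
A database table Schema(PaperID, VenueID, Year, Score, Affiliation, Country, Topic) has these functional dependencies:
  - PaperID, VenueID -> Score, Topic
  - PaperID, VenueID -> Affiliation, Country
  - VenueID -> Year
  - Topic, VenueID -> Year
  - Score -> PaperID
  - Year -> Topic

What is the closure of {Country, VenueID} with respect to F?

Start with {Country, VenueID}.
VenueID -> Year applies; add {Year} → now {Country, VenueID, Year}.
Year -> Topic applies; add {Topic} → now {Country, Topic, VenueID, Year}.
No further FD applies.

{Country, Topic, VenueID, Year}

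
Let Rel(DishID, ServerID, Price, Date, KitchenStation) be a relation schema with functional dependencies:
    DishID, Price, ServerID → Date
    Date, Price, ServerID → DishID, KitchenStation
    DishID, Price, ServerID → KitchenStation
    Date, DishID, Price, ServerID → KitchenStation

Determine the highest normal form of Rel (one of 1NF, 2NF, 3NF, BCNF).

Candidate keys: {Date, Price, ServerID}, {DishID, Price, ServerID}. Prime attributes: {Date, DishID, Price, ServerID}.
Each dependency's left side is a superkey — BCNF holds.

BCNF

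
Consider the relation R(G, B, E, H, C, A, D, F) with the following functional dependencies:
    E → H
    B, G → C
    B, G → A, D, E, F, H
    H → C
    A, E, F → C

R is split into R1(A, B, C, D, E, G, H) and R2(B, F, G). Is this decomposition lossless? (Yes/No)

Yes

R1 ∩ R2 = {B, G}; its closure under F is {A, B, C, D, E, F, G, H}.
This includes all of R1, so the common attributes are a superkey of R1 — the join is lossless.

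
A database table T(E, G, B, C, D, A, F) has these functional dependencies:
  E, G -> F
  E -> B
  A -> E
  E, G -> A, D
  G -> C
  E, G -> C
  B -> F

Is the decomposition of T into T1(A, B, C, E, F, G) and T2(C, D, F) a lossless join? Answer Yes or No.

No

Common attributes: {C, F}; their closure is {C, F}.
Neither T1 nor T2 is contained in that closure, so the decomposition is lossy.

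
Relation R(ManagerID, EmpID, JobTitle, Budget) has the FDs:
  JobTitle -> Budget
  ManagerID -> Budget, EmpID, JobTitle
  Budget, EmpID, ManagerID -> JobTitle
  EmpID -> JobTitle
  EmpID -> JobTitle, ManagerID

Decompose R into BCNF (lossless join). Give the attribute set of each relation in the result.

Candidate keys of the original relation: {EmpID}, {ManagerID}.
{Budget, EmpID, JobTitle, ManagerID}: {JobTitle} determines {Budget, JobTitle} here but is not a superkey — split on JobTitle -> Budget, giving {Budget, JobTitle} and {EmpID, JobTitle, ManagerID}.
{Budget, JobTitle}: every determinant is a superkey — BCNF.
{EmpID, JobTitle, ManagerID}: every determinant is a superkey — BCNF.

{Budget, JobTitle}; {EmpID, JobTitle, ManagerID}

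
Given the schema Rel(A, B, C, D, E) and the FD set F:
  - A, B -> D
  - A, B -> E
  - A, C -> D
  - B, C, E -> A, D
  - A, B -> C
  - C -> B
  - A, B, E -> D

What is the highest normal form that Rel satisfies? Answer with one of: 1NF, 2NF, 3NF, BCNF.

3NF

Candidate keys: {A, B}, {A, C}, {C, E}. Prime attributes: {A, B, C, E}.
C -> B breaks BCNF: {C}⁺ = {B, C}, so {C} is not a superkey.
Its right-hand attributes {B} are all prime, as are those of every other non-superkey FD — the relation is in 3NF.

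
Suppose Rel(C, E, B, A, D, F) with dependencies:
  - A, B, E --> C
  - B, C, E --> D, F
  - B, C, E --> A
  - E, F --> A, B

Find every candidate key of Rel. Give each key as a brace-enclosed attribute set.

{E} never appears on the right of any FD, so every key must include it.
{E, F}⁺ = {A, B, C, D, E, F} — all of the relation — so {E, F} is a candidate key.
{A, B, E}⁺ = {A, B, C, D, E, F} — all of the relation — so {A, B, E} is a candidate key.
{B, C, E}⁺ = {A, B, C, D, E, F} — all of the relation — so {B, C, E} is a candidate key.
No proper subset of any of these is a key, and no other minimal superkey exists.

{A, B, E}, {B, C, E}, {E, F}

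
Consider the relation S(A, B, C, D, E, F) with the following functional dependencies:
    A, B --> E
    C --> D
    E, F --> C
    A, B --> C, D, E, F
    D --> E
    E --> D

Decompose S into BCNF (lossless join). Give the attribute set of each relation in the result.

{A, B, C, F}; {C, D}; {D, E}

Candidate key of the original relation: {A, B}.
In {A, B, C, D, E, F}, {C} is not a superkey ({C}⁺ restricted to this set is {C, D, E}), so split on C --> D, E into {C, D, E} and {A, B, C, F}.
In {C, D, E}, {D} is not a superkey ({D}⁺ restricted to this set is {D, E}), so split on D --> E into {D, E} and {C, D}.
{D, E} is in BCNF.
{C, D} is in BCNF.
{A, B, C, F} is in BCNF.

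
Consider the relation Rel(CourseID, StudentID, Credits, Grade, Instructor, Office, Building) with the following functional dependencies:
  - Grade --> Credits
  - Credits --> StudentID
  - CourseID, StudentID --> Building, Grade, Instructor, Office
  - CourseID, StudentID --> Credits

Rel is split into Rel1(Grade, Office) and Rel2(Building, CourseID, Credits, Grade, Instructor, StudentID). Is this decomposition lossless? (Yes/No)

Rel1 ∩ Rel2 = {Grade}; its closure under F is {Credits, Grade, StudentID}.
Rel1 ⊄ {Credits, Grade, StudentID} and Rel2 ⊄ {Credits, Grade, StudentID}, so the split is lossy.

No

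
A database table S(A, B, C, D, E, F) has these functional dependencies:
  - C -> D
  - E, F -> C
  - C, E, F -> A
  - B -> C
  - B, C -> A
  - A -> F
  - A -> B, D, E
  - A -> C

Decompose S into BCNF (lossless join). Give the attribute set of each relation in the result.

Candidate keys of the original relation: {A}, {B}, {E, F}.
Within {A, B, C, D, E, F}: {C}⁺ ∩ {A, B, C, D, E, F} = {C, D}, not the whole set, so C -> D violates BCNF; decompose into {C, D} and {A, B, C, E, F}.
{C, D}: every determinant is a superkey — BCNF.
{A, B, C, E, F}: every determinant is a superkey — BCNF.

{A, B, C, E, F}; {C, D}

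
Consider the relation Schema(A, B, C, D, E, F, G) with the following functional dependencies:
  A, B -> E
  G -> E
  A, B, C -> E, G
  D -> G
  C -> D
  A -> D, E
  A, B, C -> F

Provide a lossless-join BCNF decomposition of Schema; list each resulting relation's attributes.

{A, B, C, F}; {A, D}; {D, G}; {E, G}

Candidate key of the original relation: {A, B, C}.
{A, B, C, D, E, F, G}: {A, B} determines {A, B, D, E, G} here but is not a superkey — split on A, B -> D, E, G, giving {A, B, D, E, G} and {A, B, C, F}.
{A, B, D, E, G}: {G} determines {E, G} here but is not a superkey — split on G -> E, giving {E, G} and {A, B, D, G}.
{E, G} has no BCNF violation.
{A, B, D, G}: {D} determines {D, G} here but is not a superkey — split on D -> G, giving {D, G} and {A, B, D}.
{D, G} has no BCNF violation.
{A, B, D}: {A} determines {A, D} here but is not a superkey — split on A -> D, giving {A, D} and {A, B}.
{A, D} has no BCNF violation.
{A, B} has no BCNF violation.
{A, B, C, F} has no BCNF violation.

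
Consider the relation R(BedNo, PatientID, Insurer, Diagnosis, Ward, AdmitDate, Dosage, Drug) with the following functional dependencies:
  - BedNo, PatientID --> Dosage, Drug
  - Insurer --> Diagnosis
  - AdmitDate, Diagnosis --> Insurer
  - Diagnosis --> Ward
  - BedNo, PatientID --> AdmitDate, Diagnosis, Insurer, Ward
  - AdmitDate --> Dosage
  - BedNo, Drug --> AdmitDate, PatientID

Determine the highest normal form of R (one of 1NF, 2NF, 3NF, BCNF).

2NF

Candidate keys: {BedNo, Drug}, {BedNo, PatientID}. Prime attributes: {BedNo, Drug, PatientID}.
Insurer --> Diagnosis breaks BCNF: {Insurer}⁺ = {Diagnosis, Insurer, Ward}, so {Insurer} is not a superkey.
Insurer --> Diagnosis has non-prime {Diagnosis} on the right and a non-superkey on the left, so 3NF fails.
Checking every proper subset of each key, none determines a non-prime attribute — 2NF is satisfied.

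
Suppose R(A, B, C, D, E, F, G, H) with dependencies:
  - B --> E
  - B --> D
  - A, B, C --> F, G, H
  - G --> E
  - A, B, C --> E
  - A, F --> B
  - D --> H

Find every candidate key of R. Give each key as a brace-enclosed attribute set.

{A, B, C}, {A, C, F}

{A, C} never appear on the right of any FD, so every key must include all of them.
{A, B, C}⁺ = {A, B, C, D, E, F, G, H} — all of the relation — so {A, B, C} is a candidate key.
{A, C, F}⁺ = {A, B, C, D, E, F, G, H} — all of the relation — so {A, C, F} is a candidate key.
Any other superkey properly contains one of these, so there are no further candidate keys.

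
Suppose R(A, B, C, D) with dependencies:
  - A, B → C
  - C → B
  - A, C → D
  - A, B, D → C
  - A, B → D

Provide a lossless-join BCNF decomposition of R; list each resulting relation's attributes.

Candidate keys of the original relation: {A, B}, {A, C}.
{A, B, C, D}: {C} determines {B, C} here but is not a superkey — split on C → B, giving {B, C} and {A, C, D}.
{B, C} is in BCNF.
{A, C, D} is in BCNF.

{A, C, D}; {B, C}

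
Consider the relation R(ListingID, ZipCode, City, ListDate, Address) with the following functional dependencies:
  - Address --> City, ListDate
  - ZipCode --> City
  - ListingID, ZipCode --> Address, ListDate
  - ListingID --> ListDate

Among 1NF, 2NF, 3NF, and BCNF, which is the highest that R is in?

1NF

Candidate key: {ListingID, ZipCode}. Prime attributes: {ListingID, ZipCode}.
For Address --> City, ListDate we have {Address}⁺ = {Address, City, ListDate}; {Address} is not a superkey, so BCNF fails.
Address --> City, ListDate has non-prime {City, ListDate} on the right and a non-superkey on the left, so 3NF fails.
Since {ListingID} ⊂ {ListingID, ZipCode} and {ListingID}⁺ ⊇ {ListDate} with {ListDate} non-prime, there is a partial dependency; 2NF fails.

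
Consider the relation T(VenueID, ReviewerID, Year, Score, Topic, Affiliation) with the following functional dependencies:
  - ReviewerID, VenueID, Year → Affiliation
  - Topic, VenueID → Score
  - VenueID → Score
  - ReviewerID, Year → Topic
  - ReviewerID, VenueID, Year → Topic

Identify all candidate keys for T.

No FD produces {ReviewerID, VenueID, Year}, so they must be in every candidate key.
{ReviewerID, VenueID, Year}⁺ = {Affiliation, ReviewerID, Score, Topic, VenueID, Year} — all of the relation — so {ReviewerID, VenueID, Year} is a candidate key.
No smaller or unrelated set reaches every attribute, so there are no other keys.

{ReviewerID, VenueID, Year}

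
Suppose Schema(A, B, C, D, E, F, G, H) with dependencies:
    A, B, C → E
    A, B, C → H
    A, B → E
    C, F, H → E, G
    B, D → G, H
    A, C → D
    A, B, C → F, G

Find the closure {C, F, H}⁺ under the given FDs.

{C, E, F, G, H}

Start with {C, F, H}.
C, F, H → E, G applies; add {E, G} → now {C, E, F, G, H}.
No further FD applies.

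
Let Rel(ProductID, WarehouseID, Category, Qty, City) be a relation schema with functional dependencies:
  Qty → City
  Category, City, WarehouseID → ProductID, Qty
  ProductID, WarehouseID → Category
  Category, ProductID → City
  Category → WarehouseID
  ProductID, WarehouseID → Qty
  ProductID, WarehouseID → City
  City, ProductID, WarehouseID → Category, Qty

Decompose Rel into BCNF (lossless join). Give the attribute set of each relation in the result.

{Category, ProductID, Qty}; {Category, WarehouseID}; {City, Qty}

Candidate keys of the original relation: {Category, City}, {Category, ProductID}, {Category, Qty}, {ProductID, WarehouseID}.
In {Category, City, ProductID, Qty, WarehouseID}, {Qty} is not a superkey ({Qty}⁺ restricted to this set is {City, Qty}), so split on Qty → City into {City, Qty} and {Category, ProductID, Qty, WarehouseID}.
{City, Qty}: every determinant is a superkey — BCNF.
In {Category, ProductID, Qty, WarehouseID}, {Category} is not a superkey ({Category}⁺ restricted to this set is {Category, WarehouseID}), so split on Category → WarehouseID into {Category, WarehouseID} and {Category, ProductID, Qty}.
{Category, WarehouseID}: every determinant is a superkey — BCNF.
{Category, ProductID, Qty}: every determinant is a superkey — BCNF.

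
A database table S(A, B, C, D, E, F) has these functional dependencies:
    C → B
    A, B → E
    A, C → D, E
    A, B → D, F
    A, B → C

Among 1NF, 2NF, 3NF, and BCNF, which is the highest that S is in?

Candidate keys: {A, B}, {A, C}. Prime attributes: {A, B, C}.
C → B: {C}⁺ = {B, C}, which is not all of the attributes, so the left side is not a superkey — BCNF is violated.
But every attribute on its right side ({B}) is prime, and the same holds for every other non-superkey FD, so 3NF still holds.

3NF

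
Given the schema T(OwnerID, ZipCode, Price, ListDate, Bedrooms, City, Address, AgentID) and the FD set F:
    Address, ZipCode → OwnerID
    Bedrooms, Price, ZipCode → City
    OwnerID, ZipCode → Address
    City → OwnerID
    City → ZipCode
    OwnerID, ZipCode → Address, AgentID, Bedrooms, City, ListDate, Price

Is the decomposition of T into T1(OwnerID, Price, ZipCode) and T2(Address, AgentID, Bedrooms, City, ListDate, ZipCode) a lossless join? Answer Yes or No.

No

T1 ∩ T2 = {ZipCode}; its closure under F is {ZipCode}.
Neither T1 nor T2 is contained in that closure, so the decomposition is lossy.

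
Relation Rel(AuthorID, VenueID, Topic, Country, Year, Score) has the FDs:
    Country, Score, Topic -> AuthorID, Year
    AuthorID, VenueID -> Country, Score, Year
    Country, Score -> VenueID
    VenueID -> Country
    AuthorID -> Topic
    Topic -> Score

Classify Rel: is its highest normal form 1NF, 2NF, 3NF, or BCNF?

1NF

Candidate keys: {AuthorID, Country}, {AuthorID, VenueID}, {Country, Topic}, {Topic, VenueID}. Prime attributes: {AuthorID, Country, Topic, VenueID}.
Country, Score -> VenueID breaks BCNF: {Country, Score}⁺ = {Country, Score, VenueID}, so {Country, Score} is not a superkey.
Topic -> Score has non-prime {Score} on the right and a non-superkey on the left, so 3NF fails.
Since {AuthorID} ⊂ {AuthorID, Country} and {AuthorID}⁺ ⊇ {Score} with {Score} non-prime, there is a partial dependency; 2NF fails.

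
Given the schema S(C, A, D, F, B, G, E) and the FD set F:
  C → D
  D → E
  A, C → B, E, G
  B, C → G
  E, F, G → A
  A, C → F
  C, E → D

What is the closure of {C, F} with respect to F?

Start with {C, F}.
C → D applies; add {D} → now {C, D, F}.
D → E applies; add {E} → now {C, D, E, F}.
No further FD applies.

{C, D, E, F}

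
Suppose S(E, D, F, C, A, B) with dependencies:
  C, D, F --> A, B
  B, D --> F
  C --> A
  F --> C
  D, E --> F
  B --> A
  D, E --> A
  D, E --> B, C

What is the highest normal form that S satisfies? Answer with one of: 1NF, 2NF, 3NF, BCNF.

2NF

Candidate key: {D, E}. Prime attributes: {D, E}.
C, D, F --> A, B: {C, D, F}⁺ = {A, B, C, D, F}, which is not all of the attributes, so the left side is not a superkey — BCNF is violated.
C, D, F --> A, B determines the non-prime attributes {A, B} from a non-superkey — 3NF is violated.
Checking every proper subset of each key, none determines a non-prime attribute — 2NF is satisfied.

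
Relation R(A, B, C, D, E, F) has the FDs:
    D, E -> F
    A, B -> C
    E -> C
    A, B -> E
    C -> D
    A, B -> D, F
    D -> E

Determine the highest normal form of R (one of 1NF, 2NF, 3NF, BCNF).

2NF

Candidate key: {A, B}. Prime attributes: {A, B}.
D, E -> F: {D, E}⁺ = {C, D, E, F}, which is not all of the attributes, so the left side is not a superkey — BCNF is violated.
D, E -> F determines the non-prime attribute {F} from a non-superkey — 3NF is violated.
No non-prime attribute depends on a proper subset of any candidate key, so 2NF holds.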